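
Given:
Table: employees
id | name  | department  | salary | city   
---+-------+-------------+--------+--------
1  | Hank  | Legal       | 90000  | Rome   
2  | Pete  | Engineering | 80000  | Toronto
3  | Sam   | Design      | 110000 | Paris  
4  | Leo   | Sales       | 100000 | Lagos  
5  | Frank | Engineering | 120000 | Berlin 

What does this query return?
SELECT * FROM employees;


SELECT * returns all 5 rows with all columns

5 rows:
1, Hank, Legal, 90000, Rome
2, Pete, Engineering, 80000, Toronto
3, Sam, Design, 110000, Paris
4, Leo, Sales, 100000, Lagos
5, Frank, Engineering, 120000, Berlin


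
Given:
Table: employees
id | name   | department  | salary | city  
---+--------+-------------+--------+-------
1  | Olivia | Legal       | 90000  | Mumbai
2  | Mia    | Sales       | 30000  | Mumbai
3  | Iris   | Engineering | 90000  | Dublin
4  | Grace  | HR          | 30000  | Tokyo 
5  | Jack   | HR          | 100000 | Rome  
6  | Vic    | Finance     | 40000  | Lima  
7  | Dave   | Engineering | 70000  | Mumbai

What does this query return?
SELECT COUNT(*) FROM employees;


COUNT(*) counts all rows

7


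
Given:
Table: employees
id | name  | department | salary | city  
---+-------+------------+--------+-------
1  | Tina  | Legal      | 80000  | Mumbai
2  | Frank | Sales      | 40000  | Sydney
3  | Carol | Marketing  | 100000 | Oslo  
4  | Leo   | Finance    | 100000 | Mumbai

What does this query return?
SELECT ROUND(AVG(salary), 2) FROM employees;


SUM(salary) = 320000
COUNT = 4
ROUND(AVG, 2) = ROUND(320000 / 4, 2) = 80000.0

80000.0


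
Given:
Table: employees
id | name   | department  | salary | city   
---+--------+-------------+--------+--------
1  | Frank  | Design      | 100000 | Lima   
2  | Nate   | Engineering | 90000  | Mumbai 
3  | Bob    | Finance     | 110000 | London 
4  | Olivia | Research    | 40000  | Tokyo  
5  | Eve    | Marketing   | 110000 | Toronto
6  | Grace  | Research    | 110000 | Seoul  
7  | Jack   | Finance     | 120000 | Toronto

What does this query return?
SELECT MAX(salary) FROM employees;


Salaries: 100000, 90000, 110000, 40000, 110000, 110000, 120000
MAX = 120000

120000


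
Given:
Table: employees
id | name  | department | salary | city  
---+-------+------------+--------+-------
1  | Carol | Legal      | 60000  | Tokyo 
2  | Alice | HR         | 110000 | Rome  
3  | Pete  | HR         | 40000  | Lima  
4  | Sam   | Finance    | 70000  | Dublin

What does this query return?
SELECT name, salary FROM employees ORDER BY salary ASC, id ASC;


Sorting by salary ASC, then id ASC for ties

4 rows:
Pete, 40000
Carol, 60000
Sam, 70000
Alice, 110000


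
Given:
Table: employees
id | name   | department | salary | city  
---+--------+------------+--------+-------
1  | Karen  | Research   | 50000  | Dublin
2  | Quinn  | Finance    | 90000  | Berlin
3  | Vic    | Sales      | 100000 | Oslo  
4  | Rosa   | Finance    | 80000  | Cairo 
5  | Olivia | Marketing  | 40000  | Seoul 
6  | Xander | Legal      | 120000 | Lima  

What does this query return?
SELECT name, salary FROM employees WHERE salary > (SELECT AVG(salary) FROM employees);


Subquery: AVG(salary) = 80000.0
Filtering: salary > 80000.0
  Quinn (90000) -> MATCH
  Vic (100000) -> MATCH
  Xander (120000) -> MATCH


3 rows:
Quinn, 90000
Vic, 100000
Xander, 120000


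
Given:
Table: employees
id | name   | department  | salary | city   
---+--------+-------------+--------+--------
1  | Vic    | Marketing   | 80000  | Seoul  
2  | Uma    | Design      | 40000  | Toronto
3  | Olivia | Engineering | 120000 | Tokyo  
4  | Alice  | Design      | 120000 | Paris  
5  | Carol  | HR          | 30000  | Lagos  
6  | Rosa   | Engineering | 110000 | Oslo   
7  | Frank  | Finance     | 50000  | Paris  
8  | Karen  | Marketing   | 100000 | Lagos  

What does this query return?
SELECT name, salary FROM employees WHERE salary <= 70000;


Filtering: salary <= 70000
Matching: 3 rows

3 rows:
Uma, 40000
Carol, 30000
Frank, 50000


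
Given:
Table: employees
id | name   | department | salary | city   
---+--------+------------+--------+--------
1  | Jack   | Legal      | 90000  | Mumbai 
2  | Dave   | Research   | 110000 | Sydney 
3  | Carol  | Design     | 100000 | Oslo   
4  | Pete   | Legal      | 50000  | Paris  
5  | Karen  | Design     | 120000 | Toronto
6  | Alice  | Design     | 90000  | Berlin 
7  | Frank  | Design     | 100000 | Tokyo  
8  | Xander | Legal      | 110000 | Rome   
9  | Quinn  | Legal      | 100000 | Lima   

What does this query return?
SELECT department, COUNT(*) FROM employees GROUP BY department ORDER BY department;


Assigning each row to its department group:
  Jack -> Legal
  Dave -> Research
  Carol -> Design
  Pete -> Legal
  Karen -> Design
  Alice -> Design
  Frank -> Design
  Xander -> Legal
  Quinn -> Legal


3 groups:
Design, 4
Legal, 4
Research, 1


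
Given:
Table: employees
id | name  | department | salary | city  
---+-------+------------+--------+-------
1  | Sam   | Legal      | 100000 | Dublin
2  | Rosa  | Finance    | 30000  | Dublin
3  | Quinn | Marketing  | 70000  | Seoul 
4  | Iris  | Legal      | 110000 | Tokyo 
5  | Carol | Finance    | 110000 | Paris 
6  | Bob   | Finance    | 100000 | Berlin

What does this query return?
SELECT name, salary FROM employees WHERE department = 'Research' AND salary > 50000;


Filtering: department = 'Research' AND salary > 50000
Matching: 0 rows

Empty result set (0 rows)


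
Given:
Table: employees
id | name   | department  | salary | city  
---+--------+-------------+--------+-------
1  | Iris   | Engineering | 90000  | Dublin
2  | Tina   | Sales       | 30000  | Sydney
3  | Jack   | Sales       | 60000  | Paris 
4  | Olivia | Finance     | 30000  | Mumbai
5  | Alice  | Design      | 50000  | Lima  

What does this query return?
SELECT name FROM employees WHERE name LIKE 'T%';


LIKE 'T%' matches names starting with 'T'
Matching: 1

1 rows:
Tina


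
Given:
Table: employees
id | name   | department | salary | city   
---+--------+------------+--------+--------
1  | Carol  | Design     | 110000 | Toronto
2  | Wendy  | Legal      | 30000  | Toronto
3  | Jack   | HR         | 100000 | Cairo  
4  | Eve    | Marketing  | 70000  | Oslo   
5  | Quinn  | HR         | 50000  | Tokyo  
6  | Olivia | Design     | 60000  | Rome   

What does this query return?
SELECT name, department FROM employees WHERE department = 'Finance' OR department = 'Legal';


Filtering: department = 'Finance' OR 'Legal'
Matching: 1 rows

1 rows:
Wendy, Legal


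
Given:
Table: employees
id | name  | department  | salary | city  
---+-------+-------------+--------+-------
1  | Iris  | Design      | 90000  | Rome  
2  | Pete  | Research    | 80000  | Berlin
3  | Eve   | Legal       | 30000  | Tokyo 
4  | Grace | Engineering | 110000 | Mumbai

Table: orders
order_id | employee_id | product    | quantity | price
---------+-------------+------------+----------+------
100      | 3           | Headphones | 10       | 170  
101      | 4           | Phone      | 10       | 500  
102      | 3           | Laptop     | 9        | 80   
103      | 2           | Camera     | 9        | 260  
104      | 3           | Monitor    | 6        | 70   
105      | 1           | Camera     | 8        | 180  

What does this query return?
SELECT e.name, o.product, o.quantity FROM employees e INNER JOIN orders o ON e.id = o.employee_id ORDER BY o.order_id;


Joining employees.id = orders.employee_id:
  employee Eve (id=3) -> order Headphones
  employee Grace (id=4) -> order Phone
  employee Eve (id=3) -> order Laptop
  employee Pete (id=2) -> order Camera
  employee Eve (id=3) -> order Monitor
  employee Iris (id=1) -> order Camera


6 rows:
Eve, Headphones, 10
Grace, Phone, 10
Eve, Laptop, 9
Pete, Camera, 9
Eve, Monitor, 6
Iris, Camera, 8


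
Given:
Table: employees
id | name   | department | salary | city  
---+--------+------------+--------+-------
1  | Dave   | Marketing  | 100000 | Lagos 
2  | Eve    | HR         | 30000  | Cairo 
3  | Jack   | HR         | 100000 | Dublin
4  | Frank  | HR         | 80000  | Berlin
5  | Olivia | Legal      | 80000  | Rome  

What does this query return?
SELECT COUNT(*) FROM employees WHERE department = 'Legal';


Counting rows where department = 'Legal'
  Olivia -> MATCH


1


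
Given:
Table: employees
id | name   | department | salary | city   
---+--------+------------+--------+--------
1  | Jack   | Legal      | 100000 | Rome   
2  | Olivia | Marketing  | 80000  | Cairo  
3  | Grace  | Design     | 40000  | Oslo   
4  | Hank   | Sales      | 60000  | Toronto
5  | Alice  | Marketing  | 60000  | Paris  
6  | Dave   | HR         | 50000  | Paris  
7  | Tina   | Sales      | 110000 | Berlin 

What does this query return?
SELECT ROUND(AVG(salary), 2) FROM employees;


SUM(salary) = 500000
COUNT = 7
ROUND(AVG, 2) = ROUND(500000 / 7, 2) = 71428.57

71428.57


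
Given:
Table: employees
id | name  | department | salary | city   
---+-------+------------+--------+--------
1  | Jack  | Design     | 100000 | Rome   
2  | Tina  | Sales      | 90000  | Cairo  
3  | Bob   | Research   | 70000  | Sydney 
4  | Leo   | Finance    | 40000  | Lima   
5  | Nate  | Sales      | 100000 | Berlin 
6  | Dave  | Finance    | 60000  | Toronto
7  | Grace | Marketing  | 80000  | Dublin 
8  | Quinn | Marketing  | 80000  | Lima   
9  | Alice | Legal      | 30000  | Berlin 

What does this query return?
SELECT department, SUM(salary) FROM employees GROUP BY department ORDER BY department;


Summing salary within each department:
  Design: 100000 = 100000
  Finance: 40000 + 60000 = 100000
  Legal: 30000 = 30000
  Marketing: 80000 + 80000 = 160000
  Research: 70000 = 70000
  Sales: 90000 + 100000 = 190000


6 groups:
Design, 100000
Finance, 100000
Legal, 30000
Marketing, 160000
Research, 70000
Sales, 190000


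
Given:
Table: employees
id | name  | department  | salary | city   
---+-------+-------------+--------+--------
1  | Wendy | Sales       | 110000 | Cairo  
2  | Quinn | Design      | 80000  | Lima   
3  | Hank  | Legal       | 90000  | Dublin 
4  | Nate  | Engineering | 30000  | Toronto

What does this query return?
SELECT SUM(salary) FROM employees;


SUM(salary) = 110000 + 80000 + 90000 + 30000 = 310000

310000


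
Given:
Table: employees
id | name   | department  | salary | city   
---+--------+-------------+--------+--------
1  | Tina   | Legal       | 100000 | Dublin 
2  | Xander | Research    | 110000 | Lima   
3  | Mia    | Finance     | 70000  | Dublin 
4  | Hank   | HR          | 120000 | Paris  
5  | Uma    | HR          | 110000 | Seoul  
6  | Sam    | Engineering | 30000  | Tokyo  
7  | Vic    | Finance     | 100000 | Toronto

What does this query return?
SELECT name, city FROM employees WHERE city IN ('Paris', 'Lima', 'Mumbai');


Filtering: city IN ('Paris', 'Lima', 'Mumbai')
Matching: 2 rows

2 rows:
Xander, Lima
Hank, Paris


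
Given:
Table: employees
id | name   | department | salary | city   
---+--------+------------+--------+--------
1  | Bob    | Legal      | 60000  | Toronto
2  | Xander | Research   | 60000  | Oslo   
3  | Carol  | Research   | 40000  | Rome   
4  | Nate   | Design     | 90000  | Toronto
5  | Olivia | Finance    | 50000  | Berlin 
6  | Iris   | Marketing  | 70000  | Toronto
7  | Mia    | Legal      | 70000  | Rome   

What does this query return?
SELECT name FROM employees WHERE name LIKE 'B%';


LIKE 'B%' matches names starting with 'B'
Matching: 1

1 rows:
Bob


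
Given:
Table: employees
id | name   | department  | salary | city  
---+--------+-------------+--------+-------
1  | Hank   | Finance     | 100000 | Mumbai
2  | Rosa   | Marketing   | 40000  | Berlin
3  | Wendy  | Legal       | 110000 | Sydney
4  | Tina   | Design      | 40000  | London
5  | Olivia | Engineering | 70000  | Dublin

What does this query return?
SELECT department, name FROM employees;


Projecting columns: department, name

5 rows:
Finance, Hank
Marketing, Rosa
Legal, Wendy
Design, Tina
Engineering, Olivia


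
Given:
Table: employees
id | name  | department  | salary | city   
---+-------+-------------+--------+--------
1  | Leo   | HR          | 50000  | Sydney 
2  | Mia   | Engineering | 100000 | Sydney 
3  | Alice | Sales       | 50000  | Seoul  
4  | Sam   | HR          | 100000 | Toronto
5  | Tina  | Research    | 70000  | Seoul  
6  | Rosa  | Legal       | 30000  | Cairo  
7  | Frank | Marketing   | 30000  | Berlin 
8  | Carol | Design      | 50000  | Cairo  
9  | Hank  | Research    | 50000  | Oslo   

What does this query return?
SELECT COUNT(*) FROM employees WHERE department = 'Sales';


Counting rows where department = 'Sales'
  Alice -> MATCH


1


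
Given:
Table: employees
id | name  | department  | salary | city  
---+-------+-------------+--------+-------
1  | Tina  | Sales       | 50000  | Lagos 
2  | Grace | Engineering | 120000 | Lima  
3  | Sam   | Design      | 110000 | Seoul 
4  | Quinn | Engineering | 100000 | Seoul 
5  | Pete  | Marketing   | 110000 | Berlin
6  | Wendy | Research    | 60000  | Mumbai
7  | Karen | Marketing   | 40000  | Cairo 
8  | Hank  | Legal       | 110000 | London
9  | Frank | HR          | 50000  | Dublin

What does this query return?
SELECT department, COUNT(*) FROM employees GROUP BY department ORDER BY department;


Assigning each row to its department group:
  Tina -> Sales
  Grace -> Engineering
  Sam -> Design
  Quinn -> Engineering
  Pete -> Marketing
  Wendy -> Research
  Karen -> Marketing
  Hank -> Legal
  Frank -> HR


7 groups:
Design, 1
Engineering, 2
HR, 1
Legal, 1
Marketing, 2
Research, 1
Sales, 1


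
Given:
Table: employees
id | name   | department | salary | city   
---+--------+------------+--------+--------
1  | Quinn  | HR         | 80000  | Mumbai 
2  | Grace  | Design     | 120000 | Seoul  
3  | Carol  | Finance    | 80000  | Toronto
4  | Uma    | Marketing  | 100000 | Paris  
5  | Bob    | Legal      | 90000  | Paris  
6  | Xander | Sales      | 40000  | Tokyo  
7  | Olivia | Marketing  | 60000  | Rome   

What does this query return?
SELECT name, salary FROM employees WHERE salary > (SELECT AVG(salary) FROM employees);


Subquery: AVG(salary) = 81428.57
Filtering: salary > 81428.57
  Grace (120000) -> MATCH
  Uma (100000) -> MATCH
  Bob (90000) -> MATCH


3 rows:
Grace, 120000
Uma, 100000
Bob, 90000


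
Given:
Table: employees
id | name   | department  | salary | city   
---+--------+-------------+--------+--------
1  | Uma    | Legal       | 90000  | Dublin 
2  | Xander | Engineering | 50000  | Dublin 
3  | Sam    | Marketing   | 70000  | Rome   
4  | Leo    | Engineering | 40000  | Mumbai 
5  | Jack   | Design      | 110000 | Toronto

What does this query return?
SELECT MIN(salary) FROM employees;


Salaries: 90000, 50000, 70000, 40000, 110000
MIN = 40000

40000


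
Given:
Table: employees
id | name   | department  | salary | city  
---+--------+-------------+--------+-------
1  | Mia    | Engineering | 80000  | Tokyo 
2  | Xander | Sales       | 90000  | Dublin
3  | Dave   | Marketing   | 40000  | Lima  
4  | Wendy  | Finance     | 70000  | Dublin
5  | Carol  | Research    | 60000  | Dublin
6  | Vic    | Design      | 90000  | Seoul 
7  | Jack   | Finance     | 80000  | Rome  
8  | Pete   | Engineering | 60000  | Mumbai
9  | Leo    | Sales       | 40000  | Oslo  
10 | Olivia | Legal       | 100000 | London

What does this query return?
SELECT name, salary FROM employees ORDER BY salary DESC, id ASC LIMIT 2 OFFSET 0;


Sort by salary DESC (id ASC tiebreak), then skip 0 and take 2
Rows 1 through 2

2 rows:
Olivia, 100000
Xander, 90000


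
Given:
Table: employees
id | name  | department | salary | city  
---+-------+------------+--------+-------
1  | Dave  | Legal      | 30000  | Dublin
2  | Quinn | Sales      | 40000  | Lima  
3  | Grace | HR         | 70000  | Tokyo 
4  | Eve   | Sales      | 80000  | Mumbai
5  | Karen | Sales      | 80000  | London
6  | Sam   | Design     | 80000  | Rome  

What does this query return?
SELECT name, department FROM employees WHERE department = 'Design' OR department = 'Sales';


Filtering: department = 'Design' OR 'Sales'
Matching: 4 rows

4 rows:
Quinn, Sales
Eve, Sales
Karen, Sales
Sam, Design


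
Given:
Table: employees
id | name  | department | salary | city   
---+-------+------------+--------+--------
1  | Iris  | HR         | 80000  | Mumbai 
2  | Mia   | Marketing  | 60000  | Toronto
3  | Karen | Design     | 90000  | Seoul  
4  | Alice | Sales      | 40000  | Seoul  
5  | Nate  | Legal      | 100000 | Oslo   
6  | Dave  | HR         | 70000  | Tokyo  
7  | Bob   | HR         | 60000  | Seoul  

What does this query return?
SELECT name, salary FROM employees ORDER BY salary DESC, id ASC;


Sorting by salary DESC, then id ASC for ties

7 rows:
Nate, 100000
Karen, 90000
Iris, 80000
Dave, 70000
Mia, 60000
Bob, 60000
Alice, 40000


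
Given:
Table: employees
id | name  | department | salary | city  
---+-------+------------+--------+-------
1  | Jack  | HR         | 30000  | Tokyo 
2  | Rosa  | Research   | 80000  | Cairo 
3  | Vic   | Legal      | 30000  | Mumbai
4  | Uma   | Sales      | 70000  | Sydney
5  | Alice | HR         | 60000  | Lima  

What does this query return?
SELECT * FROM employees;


SELECT * returns all 5 rows with all columns

5 rows:
1, Jack, HR, 30000, Tokyo
2, Rosa, Research, 80000, Cairo
3, Vic, Legal, 30000, Mumbai
4, Uma, Sales, 70000, Sydney
5, Alice, HR, 60000, Lima


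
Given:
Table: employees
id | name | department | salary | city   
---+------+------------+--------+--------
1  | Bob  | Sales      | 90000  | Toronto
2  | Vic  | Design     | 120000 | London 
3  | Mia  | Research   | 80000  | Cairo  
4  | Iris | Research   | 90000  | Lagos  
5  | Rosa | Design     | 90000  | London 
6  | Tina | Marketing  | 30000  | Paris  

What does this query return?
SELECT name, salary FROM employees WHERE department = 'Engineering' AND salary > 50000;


Filtering: department = 'Engineering' AND salary > 50000
Matching: 0 rows

Empty result set (0 rows)


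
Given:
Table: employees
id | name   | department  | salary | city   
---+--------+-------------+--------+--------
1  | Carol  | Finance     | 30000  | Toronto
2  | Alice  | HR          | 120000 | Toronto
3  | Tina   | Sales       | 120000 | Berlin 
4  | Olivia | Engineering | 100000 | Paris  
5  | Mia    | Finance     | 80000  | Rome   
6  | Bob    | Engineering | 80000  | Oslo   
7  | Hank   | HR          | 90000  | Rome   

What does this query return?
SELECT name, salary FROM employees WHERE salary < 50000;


Filtering: salary < 50000
Matching: 1 rows

1 rows:
Carol, 30000


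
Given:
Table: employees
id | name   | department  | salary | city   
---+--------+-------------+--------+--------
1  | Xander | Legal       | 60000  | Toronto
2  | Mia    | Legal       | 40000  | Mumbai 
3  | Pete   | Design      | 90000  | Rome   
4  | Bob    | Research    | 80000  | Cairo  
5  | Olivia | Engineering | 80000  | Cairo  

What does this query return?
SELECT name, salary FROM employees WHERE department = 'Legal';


Filtering: department = 'Legal'
Matching rows: 2

2 rows:
Xander, 60000
Mia, 40000


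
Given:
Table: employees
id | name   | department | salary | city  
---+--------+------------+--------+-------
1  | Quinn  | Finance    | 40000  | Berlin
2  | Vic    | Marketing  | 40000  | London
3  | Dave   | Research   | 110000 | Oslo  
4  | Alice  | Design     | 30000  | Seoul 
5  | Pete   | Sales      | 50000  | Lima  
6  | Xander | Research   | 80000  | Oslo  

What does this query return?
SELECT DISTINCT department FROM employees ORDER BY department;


All 'department' values (row order): Finance, Marketing, Research, Design, Sales, Research
Removing duplicates leaves 5 unique value(s).

5 values:
Design
Finance
Marketing
Research
Sales


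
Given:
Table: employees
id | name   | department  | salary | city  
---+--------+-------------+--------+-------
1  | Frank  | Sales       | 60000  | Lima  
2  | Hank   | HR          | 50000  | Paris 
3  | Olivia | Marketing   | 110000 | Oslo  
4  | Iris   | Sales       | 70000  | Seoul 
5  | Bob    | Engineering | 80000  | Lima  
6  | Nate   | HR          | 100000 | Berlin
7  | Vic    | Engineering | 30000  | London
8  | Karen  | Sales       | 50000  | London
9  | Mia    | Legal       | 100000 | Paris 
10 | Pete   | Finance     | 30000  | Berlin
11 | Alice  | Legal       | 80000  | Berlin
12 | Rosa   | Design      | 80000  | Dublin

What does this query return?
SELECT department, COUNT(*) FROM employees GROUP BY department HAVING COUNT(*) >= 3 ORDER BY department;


Groups with count >= 3:
  Sales: 3 -> PASS
  Design: 1 -> filtered out
  Engineering: 2 -> filtered out
  Finance: 1 -> filtered out
  HR: 2 -> filtered out
  Legal: 2 -> filtered out
  Marketing: 1 -> filtered out


1 groups:
Sales, 3


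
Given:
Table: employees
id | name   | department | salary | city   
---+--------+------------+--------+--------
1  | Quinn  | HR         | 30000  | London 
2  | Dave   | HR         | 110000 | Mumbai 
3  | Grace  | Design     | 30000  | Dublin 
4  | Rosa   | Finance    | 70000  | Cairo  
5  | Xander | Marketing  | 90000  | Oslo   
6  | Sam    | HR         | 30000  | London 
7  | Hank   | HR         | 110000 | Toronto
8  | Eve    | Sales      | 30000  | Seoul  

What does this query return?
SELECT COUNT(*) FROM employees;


COUNT(*) counts all rows

8


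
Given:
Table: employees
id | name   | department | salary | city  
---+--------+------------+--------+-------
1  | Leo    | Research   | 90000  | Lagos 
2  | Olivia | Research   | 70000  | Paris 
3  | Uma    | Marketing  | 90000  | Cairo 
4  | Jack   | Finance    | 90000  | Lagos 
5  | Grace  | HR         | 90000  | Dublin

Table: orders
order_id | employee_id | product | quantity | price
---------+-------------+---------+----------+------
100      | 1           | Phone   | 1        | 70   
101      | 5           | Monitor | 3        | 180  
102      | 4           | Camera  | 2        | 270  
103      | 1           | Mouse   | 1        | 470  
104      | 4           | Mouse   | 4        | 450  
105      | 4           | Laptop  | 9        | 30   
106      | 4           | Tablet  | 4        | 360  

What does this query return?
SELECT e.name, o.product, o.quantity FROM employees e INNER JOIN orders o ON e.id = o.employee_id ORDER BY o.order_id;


Joining employees.id = orders.employee_id:
  employee Leo (id=1) -> order Phone
  employee Grace (id=5) -> order Monitor
  employee Jack (id=4) -> order Camera
  employee Leo (id=1) -> order Mouse
  employee Jack (id=4) -> order Mouse
  employee Jack (id=4) -> order Laptop
  employee Jack (id=4) -> order Tablet


7 rows:
Leo, Phone, 1
Grace, Monitor, 3
Jack, Camera, 2
Leo, Mouse, 1
Jack, Mouse, 4
Jack, Laptop, 9
Jack, Tablet, 4


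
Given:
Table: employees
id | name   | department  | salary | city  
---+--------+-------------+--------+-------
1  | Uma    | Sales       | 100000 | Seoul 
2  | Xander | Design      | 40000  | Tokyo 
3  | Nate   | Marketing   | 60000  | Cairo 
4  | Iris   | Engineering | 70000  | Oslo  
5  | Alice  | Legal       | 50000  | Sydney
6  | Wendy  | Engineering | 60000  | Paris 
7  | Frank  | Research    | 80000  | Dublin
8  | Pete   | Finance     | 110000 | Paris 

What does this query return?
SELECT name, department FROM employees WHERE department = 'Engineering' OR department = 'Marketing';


Filtering: department = 'Engineering' OR 'Marketing'
Matching: 3 rows

3 rows:
Nate, Marketing
Iris, Engineering
Wendy, Engineering


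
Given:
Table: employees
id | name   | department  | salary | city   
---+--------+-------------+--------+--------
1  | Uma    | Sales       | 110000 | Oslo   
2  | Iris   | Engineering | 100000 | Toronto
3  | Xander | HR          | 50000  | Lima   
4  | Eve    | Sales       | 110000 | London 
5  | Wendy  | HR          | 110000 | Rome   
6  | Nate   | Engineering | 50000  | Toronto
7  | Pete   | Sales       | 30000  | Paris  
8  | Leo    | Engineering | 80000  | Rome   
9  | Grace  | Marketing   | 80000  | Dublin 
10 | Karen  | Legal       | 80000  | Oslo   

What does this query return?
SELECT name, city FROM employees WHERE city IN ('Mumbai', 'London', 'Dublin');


Filtering: city IN ('Mumbai', 'London', 'Dublin')
Matching: 2 rows

2 rows:
Eve, London
Grace, Dublin


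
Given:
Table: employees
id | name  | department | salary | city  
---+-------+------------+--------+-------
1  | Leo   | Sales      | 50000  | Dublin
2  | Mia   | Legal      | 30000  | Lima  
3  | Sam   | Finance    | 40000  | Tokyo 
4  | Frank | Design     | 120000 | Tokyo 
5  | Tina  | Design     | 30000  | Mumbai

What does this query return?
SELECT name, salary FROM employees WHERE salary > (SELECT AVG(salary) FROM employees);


Subquery: AVG(salary) = 54000.0
Filtering: salary > 54000.0
  Frank (120000) -> MATCH


1 rows:
Frank, 120000


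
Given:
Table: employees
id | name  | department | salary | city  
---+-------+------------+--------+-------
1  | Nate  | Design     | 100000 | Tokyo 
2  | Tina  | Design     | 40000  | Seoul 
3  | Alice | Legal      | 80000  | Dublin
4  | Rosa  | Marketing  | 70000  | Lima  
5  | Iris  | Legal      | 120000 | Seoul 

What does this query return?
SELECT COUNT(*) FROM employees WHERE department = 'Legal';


Counting rows where department = 'Legal'
  Alice -> MATCH
  Iris -> MATCH


2


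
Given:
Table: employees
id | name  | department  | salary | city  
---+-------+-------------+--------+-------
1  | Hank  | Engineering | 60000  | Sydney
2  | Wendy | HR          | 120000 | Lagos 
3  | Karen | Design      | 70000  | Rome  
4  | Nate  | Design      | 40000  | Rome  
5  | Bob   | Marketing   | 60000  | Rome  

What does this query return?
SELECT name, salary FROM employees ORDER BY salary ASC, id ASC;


Sorting by salary ASC, then id ASC for ties

5 rows:
Nate, 40000
Hank, 60000
Bob, 60000
Karen, 70000
Wendy, 120000


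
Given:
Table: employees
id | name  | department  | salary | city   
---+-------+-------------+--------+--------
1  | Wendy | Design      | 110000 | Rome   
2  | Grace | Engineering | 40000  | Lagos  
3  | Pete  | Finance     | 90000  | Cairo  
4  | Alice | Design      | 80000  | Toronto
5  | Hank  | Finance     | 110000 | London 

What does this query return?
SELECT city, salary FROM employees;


Projecting columns: city, salary

5 rows:
Rome, 110000
Lagos, 40000
Cairo, 90000
Toronto, 80000
London, 110000


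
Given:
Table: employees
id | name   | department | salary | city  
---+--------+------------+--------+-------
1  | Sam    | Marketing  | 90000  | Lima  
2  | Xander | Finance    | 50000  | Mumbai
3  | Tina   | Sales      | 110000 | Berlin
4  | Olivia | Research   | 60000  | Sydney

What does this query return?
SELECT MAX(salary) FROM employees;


Salaries: 90000, 50000, 110000, 60000
MAX = 110000

110000


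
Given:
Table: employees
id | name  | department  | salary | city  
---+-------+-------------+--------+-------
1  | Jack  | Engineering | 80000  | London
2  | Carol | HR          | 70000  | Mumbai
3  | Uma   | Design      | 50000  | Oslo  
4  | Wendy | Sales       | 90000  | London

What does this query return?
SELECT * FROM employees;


SELECT * returns all 4 rows with all columns

4 rows:
1, Jack, Engineering, 80000, London
2, Carol, HR, 70000, Mumbai
3, Uma, Design, 50000, Oslo
4, Wendy, Sales, 90000, London


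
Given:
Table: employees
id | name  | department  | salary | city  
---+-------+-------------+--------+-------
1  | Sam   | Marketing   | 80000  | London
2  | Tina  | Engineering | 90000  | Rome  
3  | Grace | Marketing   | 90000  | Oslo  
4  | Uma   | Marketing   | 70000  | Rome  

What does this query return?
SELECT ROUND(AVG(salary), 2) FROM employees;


SUM(salary) = 330000
COUNT = 4
ROUND(AVG, 2) = ROUND(330000 / 4, 2) = 82500.0

82500.0


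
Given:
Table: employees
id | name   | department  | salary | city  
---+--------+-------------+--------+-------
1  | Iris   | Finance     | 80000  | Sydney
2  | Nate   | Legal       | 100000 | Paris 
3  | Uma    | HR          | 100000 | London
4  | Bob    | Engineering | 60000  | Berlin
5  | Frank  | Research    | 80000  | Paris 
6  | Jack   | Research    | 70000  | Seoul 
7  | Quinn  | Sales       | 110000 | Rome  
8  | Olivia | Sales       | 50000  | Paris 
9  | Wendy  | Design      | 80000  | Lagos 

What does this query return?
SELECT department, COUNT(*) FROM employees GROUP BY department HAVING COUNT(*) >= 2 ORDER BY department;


Groups with count >= 2:
  Research: 2 -> PASS
  Sales: 2 -> PASS
  Design: 1 -> filtered out
  Engineering: 1 -> filtered out
  Finance: 1 -> filtered out
  HR: 1 -> filtered out
  Legal: 1 -> filtered out


2 groups:
Research, 2
Sales, 2


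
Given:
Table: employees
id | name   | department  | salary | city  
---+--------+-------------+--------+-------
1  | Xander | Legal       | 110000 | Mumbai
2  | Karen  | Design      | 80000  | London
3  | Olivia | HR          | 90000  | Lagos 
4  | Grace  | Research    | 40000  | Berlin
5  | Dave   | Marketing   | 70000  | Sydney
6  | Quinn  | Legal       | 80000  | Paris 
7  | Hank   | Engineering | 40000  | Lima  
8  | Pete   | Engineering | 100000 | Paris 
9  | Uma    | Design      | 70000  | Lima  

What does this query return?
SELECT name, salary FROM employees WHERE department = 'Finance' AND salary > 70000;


Filtering: department = 'Finance' AND salary > 70000
Matching: 0 rows

Empty result set (0 rows)


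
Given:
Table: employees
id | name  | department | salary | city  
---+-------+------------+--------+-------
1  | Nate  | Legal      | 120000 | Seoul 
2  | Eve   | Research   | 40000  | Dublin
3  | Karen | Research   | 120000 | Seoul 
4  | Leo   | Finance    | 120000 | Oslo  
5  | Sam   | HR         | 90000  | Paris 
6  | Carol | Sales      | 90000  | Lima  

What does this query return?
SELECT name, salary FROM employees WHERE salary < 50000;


Filtering: salary < 50000
Matching: 1 rows

1 rows:
Eve, 40000


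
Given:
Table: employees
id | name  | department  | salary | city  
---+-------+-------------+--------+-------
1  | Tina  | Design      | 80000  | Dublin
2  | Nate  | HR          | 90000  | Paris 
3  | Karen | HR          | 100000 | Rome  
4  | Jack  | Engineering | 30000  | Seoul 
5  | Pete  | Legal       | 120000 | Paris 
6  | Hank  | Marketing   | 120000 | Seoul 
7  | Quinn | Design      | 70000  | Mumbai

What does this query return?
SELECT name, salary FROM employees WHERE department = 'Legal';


Filtering: department = 'Legal'
Matching rows: 1

1 rows:
Pete, 120000


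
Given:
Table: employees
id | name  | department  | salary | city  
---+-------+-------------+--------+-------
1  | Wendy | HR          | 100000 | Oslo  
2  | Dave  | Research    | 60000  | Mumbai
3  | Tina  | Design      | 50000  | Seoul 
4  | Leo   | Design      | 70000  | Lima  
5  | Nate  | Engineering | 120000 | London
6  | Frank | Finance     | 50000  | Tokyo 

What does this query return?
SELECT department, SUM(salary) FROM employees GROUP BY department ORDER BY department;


Summing salary within each department:
  Design: 50000 + 70000 = 120000
  Engineering: 120000 = 120000
  Finance: 50000 = 50000
  HR: 100000 = 100000
  Research: 60000 = 60000


5 groups:
Design, 120000
Engineering, 120000
Finance, 50000
HR, 100000
Research, 60000


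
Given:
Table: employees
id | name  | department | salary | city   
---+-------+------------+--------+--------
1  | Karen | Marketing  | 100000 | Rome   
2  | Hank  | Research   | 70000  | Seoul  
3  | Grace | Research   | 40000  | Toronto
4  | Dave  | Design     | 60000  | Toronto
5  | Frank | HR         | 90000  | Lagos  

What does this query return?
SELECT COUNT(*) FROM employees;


COUNT(*) counts all rows

5


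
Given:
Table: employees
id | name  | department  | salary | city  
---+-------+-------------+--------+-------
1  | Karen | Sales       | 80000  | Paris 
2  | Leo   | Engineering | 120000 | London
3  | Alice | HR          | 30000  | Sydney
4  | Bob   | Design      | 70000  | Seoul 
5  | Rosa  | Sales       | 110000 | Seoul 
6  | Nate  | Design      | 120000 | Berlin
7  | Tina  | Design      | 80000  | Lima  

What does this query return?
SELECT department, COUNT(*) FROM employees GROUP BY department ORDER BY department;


Assigning each row to its department group:
  Karen -> Sales
  Leo -> Engineering
  Alice -> HR
  Bob -> Design
  Rosa -> Sales
  Nate -> Design
  Tina -> Design


4 groups:
Design, 3
Engineering, 1
HR, 1
Sales, 2


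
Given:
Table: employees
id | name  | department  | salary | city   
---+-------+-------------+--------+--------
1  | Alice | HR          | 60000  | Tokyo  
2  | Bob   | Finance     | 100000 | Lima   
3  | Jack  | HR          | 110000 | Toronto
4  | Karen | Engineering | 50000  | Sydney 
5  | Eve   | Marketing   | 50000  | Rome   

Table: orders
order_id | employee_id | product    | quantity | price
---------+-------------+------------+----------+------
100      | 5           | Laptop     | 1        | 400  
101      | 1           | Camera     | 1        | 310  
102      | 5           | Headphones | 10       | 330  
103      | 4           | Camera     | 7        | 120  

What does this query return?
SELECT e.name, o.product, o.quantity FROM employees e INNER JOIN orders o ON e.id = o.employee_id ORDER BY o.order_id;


Joining employees.id = orders.employee_id:
  employee Eve (id=5) -> order Laptop
  employee Alice (id=1) -> order Camera
  employee Eve (id=5) -> order Headphones
  employee Karen (id=4) -> order Camera


4 rows:
Eve, Laptop, 1
Alice, Camera, 1
Eve, Headphones, 10
Karen, Camera, 7


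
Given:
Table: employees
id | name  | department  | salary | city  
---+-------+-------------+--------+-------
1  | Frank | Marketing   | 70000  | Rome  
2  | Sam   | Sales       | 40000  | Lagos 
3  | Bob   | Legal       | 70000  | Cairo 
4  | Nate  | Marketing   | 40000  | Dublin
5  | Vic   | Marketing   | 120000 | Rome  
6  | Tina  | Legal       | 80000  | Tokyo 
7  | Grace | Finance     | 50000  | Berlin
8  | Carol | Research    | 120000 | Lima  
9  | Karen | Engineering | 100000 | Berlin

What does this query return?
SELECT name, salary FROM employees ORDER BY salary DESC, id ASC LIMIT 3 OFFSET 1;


Sort by salary DESC (id ASC tiebreak), then skip 1 and take 3
Rows 2 through 4

3 rows:
Carol, 120000
Karen, 100000
Tina, 80000


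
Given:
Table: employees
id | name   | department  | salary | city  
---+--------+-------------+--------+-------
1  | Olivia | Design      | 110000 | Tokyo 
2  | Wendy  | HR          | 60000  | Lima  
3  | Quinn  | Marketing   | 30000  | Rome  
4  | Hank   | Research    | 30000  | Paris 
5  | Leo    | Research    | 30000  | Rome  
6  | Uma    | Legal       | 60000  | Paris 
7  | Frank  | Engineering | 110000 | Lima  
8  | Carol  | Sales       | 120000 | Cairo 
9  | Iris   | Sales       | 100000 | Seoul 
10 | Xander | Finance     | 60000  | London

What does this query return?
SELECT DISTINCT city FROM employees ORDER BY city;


All 'city' values (row order): Tokyo, Lima, Rome, Paris, Rome, Paris, Lima, Cairo, Seoul, London
Removing duplicates leaves 7 unique value(s).

7 values:
Cairo
Lima
London
Paris
Rome
Seoul
Tokyo


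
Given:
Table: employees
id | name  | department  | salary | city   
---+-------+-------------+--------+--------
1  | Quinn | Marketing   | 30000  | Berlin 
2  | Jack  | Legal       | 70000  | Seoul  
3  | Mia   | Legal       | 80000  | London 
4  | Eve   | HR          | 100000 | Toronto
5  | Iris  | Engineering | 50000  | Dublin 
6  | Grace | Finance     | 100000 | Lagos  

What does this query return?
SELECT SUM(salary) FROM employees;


SUM(salary) = 30000 + 70000 + 80000 + 100000 + 50000 + 100000 = 430000

430000


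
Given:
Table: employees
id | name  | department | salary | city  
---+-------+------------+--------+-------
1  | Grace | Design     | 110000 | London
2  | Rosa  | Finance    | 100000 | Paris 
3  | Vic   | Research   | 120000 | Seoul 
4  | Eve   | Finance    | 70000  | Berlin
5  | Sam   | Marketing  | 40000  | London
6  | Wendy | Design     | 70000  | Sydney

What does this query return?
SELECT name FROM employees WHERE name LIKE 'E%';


LIKE 'E%' matches names starting with 'E'
Matching: 1

1 rows:
Eve


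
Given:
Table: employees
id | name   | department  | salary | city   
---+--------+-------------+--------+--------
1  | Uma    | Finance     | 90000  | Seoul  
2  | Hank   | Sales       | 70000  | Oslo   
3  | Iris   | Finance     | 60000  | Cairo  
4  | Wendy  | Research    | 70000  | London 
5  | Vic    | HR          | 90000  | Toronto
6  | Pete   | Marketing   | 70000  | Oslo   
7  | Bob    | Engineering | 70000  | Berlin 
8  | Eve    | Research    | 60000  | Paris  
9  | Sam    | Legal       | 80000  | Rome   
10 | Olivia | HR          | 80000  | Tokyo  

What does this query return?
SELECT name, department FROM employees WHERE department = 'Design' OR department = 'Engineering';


Filtering: department = 'Design' OR 'Engineering'
Matching: 1 rows

1 rows:
Bob, Engineering


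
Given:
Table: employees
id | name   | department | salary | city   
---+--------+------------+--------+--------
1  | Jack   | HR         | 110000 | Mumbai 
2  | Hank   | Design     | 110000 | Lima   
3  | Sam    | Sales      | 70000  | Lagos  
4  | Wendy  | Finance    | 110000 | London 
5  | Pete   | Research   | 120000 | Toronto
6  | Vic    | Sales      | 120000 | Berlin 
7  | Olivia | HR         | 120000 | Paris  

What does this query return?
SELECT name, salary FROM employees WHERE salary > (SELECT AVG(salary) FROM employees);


Subquery: AVG(salary) = 108571.43
Filtering: salary > 108571.43
  Jack (110000) -> MATCH
  Hank (110000) -> MATCH
  Wendy (110000) -> MATCH
  Pete (120000) -> MATCH
  Vic (120000) -> MATCH
  Olivia (120000) -> MATCH


6 rows:
Jack, 110000
Hank, 110000
Wendy, 110000
Pete, 120000
Vic, 120000
Olivia, 120000


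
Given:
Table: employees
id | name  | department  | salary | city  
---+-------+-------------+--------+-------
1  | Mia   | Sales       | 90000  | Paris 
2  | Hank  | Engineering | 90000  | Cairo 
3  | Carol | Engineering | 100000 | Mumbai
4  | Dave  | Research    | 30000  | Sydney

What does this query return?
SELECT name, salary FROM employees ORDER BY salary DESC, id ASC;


Sorting by salary DESC, then id ASC for ties

4 rows:
Carol, 100000
Mia, 90000
Hank, 90000
Dave, 30000


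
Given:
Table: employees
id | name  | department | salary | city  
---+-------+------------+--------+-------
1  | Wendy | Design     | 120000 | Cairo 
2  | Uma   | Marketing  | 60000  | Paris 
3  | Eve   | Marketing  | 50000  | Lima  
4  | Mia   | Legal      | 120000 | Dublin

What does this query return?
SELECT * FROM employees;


SELECT * returns all 4 rows with all columns

4 rows:
1, Wendy, Design, 120000, Cairo
2, Uma, Marketing, 60000, Paris
3, Eve, Marketing, 50000, Lima
4, Mia, Legal, 120000, Dublin


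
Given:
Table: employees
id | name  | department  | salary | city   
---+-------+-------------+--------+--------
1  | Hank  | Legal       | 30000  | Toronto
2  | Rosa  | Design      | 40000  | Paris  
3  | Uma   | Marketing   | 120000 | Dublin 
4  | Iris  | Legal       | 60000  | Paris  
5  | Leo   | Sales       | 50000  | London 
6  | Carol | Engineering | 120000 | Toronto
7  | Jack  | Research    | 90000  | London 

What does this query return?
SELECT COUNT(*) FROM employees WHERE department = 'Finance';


Counting rows where department = 'Finance'


0


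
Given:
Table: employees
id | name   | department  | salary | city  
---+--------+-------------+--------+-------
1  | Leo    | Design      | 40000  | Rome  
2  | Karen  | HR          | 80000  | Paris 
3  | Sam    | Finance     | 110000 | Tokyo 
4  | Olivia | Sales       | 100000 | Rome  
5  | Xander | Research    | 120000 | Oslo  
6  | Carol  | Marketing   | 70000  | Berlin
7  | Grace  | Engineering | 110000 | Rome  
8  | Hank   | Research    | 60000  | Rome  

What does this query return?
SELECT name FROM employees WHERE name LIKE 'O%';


LIKE 'O%' matches names starting with 'O'
Matching: 1

1 rows:
Olivia


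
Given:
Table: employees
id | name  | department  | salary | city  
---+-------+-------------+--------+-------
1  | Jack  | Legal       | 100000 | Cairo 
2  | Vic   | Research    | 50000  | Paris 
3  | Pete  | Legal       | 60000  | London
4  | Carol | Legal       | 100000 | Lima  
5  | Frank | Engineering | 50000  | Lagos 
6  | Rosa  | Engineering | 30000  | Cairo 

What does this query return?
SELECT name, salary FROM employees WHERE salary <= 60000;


Filtering: salary <= 60000
Matching: 4 rows

4 rows:
Vic, 50000
Pete, 60000
Frank, 50000
Rosa, 30000
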